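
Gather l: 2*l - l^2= -l^2 + 2*l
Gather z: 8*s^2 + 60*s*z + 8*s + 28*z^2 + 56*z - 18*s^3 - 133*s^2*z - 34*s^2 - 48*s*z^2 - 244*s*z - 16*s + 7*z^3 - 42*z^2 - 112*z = -18*s^3 - 26*s^2 - 8*s + 7*z^3 + z^2*(-48*s - 14) + z*(-133*s^2 - 184*s - 56)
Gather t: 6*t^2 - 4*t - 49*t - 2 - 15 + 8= 6*t^2 - 53*t - 9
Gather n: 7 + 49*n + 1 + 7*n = 56*n + 8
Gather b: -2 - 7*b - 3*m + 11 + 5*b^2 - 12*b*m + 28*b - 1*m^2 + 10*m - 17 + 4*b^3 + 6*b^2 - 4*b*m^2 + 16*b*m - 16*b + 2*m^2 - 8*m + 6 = 4*b^3 + 11*b^2 + b*(-4*m^2 + 4*m + 5) + m^2 - m - 2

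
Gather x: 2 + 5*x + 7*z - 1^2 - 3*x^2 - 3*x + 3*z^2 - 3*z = -3*x^2 + 2*x + 3*z^2 + 4*z + 1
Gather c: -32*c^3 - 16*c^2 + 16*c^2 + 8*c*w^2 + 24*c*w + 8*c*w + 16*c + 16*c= -32*c^3 + c*(8*w^2 + 32*w + 32)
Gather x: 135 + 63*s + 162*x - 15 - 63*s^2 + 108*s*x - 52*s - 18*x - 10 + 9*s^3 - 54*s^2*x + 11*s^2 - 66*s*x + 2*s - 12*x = 9*s^3 - 52*s^2 + 13*s + x*(-54*s^2 + 42*s + 132) + 110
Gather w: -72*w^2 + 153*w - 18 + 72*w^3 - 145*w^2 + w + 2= 72*w^3 - 217*w^2 + 154*w - 16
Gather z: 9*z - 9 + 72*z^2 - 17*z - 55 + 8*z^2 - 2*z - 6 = 80*z^2 - 10*z - 70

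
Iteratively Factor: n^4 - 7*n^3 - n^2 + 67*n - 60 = (n + 3)*(n^3 - 10*n^2 + 29*n - 20) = (n - 5)*(n + 3)*(n^2 - 5*n + 4) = (n - 5)*(n - 4)*(n + 3)*(n - 1)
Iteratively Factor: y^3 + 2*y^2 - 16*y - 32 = (y + 4)*(y^2 - 2*y - 8) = (y + 2)*(y + 4)*(y - 4)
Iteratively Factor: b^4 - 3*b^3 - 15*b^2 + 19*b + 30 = (b + 1)*(b^3 - 4*b^2 - 11*b + 30) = (b + 1)*(b + 3)*(b^2 - 7*b + 10) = (b - 5)*(b + 1)*(b + 3)*(b - 2)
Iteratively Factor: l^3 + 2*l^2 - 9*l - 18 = (l + 2)*(l^2 - 9) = (l + 2)*(l + 3)*(l - 3)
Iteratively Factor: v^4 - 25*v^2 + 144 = (v - 4)*(v^3 + 4*v^2 - 9*v - 36) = (v - 4)*(v + 3)*(v^2 + v - 12) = (v - 4)*(v - 3)*(v + 3)*(v + 4)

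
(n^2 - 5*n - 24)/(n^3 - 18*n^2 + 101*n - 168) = (n + 3)/(n^2 - 10*n + 21)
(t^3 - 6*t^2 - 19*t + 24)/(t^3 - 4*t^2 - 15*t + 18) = (t - 8)/(t - 6)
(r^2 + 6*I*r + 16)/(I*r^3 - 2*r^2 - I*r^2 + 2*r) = (r^2 + 6*I*r + 16)/(r*(I*r^2 - 2*r - I*r + 2))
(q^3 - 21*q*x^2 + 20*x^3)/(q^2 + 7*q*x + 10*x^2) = (q^2 - 5*q*x + 4*x^2)/(q + 2*x)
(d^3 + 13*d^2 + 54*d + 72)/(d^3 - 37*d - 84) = (d + 6)/(d - 7)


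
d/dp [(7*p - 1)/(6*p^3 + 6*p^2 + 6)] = (7*p^3 + 7*p^2 - p*(3*p + 2)*(7*p - 1) + 7)/(6*(p^3 + p^2 + 1)^2)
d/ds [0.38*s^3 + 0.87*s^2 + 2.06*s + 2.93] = 1.14*s^2 + 1.74*s + 2.06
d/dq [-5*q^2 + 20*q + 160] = 20 - 10*q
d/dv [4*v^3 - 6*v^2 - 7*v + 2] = 12*v^2 - 12*v - 7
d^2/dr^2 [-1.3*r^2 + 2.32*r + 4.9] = -2.60000000000000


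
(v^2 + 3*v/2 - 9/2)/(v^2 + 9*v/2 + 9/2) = (2*v - 3)/(2*v + 3)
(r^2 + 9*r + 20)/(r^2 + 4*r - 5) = (r + 4)/(r - 1)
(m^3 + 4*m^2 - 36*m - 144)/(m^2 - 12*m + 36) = (m^2 + 10*m + 24)/(m - 6)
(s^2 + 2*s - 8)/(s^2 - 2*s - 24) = (s - 2)/(s - 6)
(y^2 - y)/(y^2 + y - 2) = y/(y + 2)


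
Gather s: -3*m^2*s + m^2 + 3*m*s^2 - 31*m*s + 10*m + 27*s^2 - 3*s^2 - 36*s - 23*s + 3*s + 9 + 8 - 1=m^2 + 10*m + s^2*(3*m + 24) + s*(-3*m^2 - 31*m - 56) + 16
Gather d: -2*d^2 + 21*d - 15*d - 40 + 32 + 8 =-2*d^2 + 6*d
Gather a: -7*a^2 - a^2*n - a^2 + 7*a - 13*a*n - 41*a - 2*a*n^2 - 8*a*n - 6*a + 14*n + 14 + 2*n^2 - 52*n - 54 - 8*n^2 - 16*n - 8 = a^2*(-n - 8) + a*(-2*n^2 - 21*n - 40) - 6*n^2 - 54*n - 48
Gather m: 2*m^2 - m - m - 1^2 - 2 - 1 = 2*m^2 - 2*m - 4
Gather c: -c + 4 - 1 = 3 - c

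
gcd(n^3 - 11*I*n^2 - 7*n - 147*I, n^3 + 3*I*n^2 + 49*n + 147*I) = n^2 - 4*I*n + 21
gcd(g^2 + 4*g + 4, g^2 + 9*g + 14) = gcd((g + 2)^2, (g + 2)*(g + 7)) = g + 2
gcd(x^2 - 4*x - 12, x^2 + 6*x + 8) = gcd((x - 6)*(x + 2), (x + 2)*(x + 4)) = x + 2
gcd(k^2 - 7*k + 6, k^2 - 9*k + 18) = k - 6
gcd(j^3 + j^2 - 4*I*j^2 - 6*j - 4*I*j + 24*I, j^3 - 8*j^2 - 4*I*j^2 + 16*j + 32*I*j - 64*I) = j - 4*I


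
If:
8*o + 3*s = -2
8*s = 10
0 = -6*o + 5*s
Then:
No Solution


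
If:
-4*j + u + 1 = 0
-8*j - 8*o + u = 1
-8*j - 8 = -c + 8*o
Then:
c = u + 7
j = u/4 + 1/4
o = -u/8 - 3/8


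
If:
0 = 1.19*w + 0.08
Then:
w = -0.07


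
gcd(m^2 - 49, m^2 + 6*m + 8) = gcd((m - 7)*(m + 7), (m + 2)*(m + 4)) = 1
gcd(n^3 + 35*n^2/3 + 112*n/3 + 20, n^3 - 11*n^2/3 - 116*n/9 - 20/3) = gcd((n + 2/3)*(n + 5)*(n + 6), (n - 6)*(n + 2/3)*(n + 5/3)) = n + 2/3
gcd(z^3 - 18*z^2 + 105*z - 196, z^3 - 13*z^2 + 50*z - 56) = z^2 - 11*z + 28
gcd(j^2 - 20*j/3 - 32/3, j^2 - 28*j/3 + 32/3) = j - 8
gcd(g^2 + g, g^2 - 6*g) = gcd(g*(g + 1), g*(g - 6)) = g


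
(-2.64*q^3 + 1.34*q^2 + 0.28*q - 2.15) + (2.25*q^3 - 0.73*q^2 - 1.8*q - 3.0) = -0.39*q^3 + 0.61*q^2 - 1.52*q - 5.15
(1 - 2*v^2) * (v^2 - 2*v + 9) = -2*v^4 + 4*v^3 - 17*v^2 - 2*v + 9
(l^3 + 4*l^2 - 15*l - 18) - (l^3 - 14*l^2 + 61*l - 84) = 18*l^2 - 76*l + 66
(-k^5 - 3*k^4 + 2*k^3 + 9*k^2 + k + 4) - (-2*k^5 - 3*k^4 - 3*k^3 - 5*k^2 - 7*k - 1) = k^5 + 5*k^3 + 14*k^2 + 8*k + 5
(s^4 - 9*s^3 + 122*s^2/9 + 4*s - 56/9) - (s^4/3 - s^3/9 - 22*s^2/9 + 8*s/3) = 2*s^4/3 - 80*s^3/9 + 16*s^2 + 4*s/3 - 56/9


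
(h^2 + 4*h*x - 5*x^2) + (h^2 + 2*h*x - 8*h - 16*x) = 2*h^2 + 6*h*x - 8*h - 5*x^2 - 16*x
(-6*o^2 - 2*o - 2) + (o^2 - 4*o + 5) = -5*o^2 - 6*o + 3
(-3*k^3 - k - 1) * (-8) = 24*k^3 + 8*k + 8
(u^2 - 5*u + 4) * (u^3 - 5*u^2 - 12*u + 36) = u^5 - 10*u^4 + 17*u^3 + 76*u^2 - 228*u + 144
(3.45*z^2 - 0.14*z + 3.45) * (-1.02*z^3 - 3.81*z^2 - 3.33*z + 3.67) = -3.519*z^5 - 13.0017*z^4 - 14.4741*z^3 - 0.0168000000000005*z^2 - 12.0023*z + 12.6615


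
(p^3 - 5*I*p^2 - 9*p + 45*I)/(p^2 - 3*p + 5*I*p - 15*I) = (p^2 + p*(3 - 5*I) - 15*I)/(p + 5*I)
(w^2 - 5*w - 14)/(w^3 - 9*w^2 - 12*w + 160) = (w^2 - 5*w - 14)/(w^3 - 9*w^2 - 12*w + 160)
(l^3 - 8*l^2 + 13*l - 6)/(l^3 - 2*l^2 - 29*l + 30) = (l - 1)/(l + 5)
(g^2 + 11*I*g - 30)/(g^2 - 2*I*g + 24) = (g^2 + 11*I*g - 30)/(g^2 - 2*I*g + 24)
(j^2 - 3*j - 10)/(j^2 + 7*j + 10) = (j - 5)/(j + 5)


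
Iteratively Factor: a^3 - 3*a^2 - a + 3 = (a + 1)*(a^2 - 4*a + 3) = (a - 1)*(a + 1)*(a - 3)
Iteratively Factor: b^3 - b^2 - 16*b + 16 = (b - 1)*(b^2 - 16) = (b - 4)*(b - 1)*(b + 4)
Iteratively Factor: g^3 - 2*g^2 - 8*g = (g + 2)*(g^2 - 4*g) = (g - 4)*(g + 2)*(g)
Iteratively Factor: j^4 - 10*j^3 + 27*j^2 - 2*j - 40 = (j - 5)*(j^3 - 5*j^2 + 2*j + 8) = (j - 5)*(j - 4)*(j^2 - j - 2) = (j - 5)*(j - 4)*(j + 1)*(j - 2)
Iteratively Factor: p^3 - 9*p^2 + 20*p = (p)*(p^2 - 9*p + 20) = p*(p - 4)*(p - 5)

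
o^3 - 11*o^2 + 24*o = o*(o - 8)*(o - 3)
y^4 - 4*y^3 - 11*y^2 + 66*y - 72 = (y - 3)^2*(y - 2)*(y + 4)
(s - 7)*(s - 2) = s^2 - 9*s + 14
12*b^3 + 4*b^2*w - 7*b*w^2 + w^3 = (-6*b + w)*(-2*b + w)*(b + w)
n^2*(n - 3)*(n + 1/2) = n^4 - 5*n^3/2 - 3*n^2/2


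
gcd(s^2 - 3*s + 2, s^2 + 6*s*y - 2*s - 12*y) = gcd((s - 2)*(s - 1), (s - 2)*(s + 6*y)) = s - 2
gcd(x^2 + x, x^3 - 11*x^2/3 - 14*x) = x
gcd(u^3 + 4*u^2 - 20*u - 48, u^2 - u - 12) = u - 4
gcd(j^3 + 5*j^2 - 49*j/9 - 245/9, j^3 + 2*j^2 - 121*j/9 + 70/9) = j^2 + 8*j/3 - 35/3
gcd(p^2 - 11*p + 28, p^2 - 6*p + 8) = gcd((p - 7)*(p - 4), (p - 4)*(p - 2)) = p - 4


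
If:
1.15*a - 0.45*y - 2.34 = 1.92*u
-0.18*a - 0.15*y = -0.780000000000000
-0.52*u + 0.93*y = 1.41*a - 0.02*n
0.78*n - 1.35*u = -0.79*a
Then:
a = 2.02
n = -3.19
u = -0.66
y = 2.77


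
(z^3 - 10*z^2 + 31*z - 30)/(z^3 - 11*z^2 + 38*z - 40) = (z - 3)/(z - 4)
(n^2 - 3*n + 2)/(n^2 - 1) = (n - 2)/(n + 1)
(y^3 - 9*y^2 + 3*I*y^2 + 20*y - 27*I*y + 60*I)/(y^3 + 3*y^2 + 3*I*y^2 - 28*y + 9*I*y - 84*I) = (y - 5)/(y + 7)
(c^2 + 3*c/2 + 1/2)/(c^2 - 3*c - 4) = (c + 1/2)/(c - 4)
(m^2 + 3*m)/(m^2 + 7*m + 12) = m/(m + 4)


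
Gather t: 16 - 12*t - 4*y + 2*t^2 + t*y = 2*t^2 + t*(y - 12) - 4*y + 16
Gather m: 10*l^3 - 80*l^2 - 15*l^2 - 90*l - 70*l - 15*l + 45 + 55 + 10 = 10*l^3 - 95*l^2 - 175*l + 110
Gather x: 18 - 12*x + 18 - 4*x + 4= 40 - 16*x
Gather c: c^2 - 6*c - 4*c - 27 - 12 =c^2 - 10*c - 39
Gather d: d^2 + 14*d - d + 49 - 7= d^2 + 13*d + 42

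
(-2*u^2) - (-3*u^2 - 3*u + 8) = u^2 + 3*u - 8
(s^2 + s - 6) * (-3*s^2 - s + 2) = -3*s^4 - 4*s^3 + 19*s^2 + 8*s - 12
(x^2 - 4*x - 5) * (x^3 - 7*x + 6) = x^5 - 4*x^4 - 12*x^3 + 34*x^2 + 11*x - 30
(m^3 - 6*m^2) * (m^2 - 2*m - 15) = m^5 - 8*m^4 - 3*m^3 + 90*m^2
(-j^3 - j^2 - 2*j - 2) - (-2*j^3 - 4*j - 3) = j^3 - j^2 + 2*j + 1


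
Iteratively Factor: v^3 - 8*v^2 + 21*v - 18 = (v - 3)*(v^2 - 5*v + 6) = (v - 3)^2*(v - 2)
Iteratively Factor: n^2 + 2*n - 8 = (n + 4)*(n - 2)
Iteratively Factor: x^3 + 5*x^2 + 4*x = (x + 1)*(x^2 + 4*x) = (x + 1)*(x + 4)*(x)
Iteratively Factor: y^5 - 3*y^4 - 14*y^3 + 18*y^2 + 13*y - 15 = (y - 5)*(y^4 + 2*y^3 - 4*y^2 - 2*y + 3) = (y - 5)*(y - 1)*(y^3 + 3*y^2 - y - 3) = (y - 5)*(y - 1)*(y + 1)*(y^2 + 2*y - 3) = (y - 5)*(y - 1)^2*(y + 1)*(y + 3)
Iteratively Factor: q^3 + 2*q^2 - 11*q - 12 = (q + 1)*(q^2 + q - 12) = (q + 1)*(q + 4)*(q - 3)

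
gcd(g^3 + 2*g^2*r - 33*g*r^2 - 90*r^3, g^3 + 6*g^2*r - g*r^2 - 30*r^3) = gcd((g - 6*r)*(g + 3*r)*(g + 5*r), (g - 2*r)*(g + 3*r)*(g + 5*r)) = g^2 + 8*g*r + 15*r^2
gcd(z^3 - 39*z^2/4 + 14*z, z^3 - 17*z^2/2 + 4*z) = z^2 - 8*z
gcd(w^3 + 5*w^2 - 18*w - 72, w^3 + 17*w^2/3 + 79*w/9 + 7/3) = w + 3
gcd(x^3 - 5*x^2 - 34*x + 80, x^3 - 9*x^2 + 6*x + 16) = x^2 - 10*x + 16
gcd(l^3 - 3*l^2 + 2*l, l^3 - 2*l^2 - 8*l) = l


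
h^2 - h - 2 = (h - 2)*(h + 1)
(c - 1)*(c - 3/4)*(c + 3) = c^3 + 5*c^2/4 - 9*c/2 + 9/4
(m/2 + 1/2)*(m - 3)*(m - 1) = m^3/2 - 3*m^2/2 - m/2 + 3/2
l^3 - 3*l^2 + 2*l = l*(l - 2)*(l - 1)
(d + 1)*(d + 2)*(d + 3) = d^3 + 6*d^2 + 11*d + 6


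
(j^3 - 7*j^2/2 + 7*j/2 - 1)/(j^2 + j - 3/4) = 2*(j^2 - 3*j + 2)/(2*j + 3)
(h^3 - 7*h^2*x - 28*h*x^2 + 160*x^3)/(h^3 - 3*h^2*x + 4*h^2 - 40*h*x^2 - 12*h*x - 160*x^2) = (h - 4*x)/(h + 4)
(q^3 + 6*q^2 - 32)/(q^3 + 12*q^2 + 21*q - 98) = (q^2 + 8*q + 16)/(q^2 + 14*q + 49)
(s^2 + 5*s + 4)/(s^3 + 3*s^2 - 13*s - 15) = (s + 4)/(s^2 + 2*s - 15)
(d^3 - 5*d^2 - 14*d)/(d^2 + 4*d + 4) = d*(d - 7)/(d + 2)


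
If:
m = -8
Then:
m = -8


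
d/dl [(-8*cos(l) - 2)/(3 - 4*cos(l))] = 32*sin(l)/(4*cos(l) - 3)^2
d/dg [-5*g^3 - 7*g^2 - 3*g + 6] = -15*g^2 - 14*g - 3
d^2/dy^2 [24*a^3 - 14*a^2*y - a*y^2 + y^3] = -2*a + 6*y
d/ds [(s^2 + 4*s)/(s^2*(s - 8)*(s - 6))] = 2*(-s^3 + s^2 + 56*s - 96)/(s^2*(s^4 - 28*s^3 + 292*s^2 - 1344*s + 2304))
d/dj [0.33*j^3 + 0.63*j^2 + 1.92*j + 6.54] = 0.99*j^2 + 1.26*j + 1.92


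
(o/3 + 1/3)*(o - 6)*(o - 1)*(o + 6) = o^4/3 - 37*o^2/3 + 12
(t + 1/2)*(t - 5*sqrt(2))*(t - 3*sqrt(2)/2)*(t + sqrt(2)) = t^4 - 11*sqrt(2)*t^3/2 + t^3/2 - 11*sqrt(2)*t^2/4 + 2*t^2 + t + 15*sqrt(2)*t + 15*sqrt(2)/2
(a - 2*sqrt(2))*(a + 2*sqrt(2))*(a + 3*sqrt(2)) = a^3 + 3*sqrt(2)*a^2 - 8*a - 24*sqrt(2)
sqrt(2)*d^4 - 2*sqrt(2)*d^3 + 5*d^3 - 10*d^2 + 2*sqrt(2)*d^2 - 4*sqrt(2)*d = d*(d - 2)*(d + 2*sqrt(2))*(sqrt(2)*d + 1)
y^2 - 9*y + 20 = (y - 5)*(y - 4)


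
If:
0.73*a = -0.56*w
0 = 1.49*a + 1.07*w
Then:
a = 0.00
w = 0.00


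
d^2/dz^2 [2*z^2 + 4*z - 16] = 4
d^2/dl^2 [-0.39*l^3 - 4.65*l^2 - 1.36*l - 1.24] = -2.34*l - 9.3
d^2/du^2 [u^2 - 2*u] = 2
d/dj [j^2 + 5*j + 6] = 2*j + 5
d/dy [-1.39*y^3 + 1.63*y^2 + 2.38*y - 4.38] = -4.17*y^2 + 3.26*y + 2.38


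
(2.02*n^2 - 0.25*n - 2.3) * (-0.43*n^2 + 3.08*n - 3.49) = -0.8686*n^4 + 6.3291*n^3 - 6.8308*n^2 - 6.2115*n + 8.027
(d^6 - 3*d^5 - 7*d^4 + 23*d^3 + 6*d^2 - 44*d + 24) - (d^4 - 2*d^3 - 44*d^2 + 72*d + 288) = d^6 - 3*d^5 - 8*d^4 + 25*d^3 + 50*d^2 - 116*d - 264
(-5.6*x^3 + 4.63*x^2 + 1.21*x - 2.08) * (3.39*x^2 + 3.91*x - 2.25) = -18.984*x^5 - 6.2003*x^4 + 34.8052*x^3 - 12.7376*x^2 - 10.8553*x + 4.68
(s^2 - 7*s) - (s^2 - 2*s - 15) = 15 - 5*s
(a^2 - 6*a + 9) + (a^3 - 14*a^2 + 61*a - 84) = a^3 - 13*a^2 + 55*a - 75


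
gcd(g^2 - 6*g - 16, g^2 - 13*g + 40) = g - 8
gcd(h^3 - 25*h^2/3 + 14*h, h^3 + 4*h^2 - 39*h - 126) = h - 6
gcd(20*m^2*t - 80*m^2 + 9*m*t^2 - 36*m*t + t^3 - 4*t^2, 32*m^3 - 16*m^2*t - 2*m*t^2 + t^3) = 4*m + t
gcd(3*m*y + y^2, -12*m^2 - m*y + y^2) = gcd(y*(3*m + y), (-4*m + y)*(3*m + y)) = 3*m + y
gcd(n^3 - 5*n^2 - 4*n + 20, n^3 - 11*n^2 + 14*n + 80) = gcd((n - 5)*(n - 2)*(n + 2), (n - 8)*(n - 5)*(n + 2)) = n^2 - 3*n - 10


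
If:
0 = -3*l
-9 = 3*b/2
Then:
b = -6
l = 0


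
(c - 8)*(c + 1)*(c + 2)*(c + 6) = c^4 + c^3 - 52*c^2 - 148*c - 96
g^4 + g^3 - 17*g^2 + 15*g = g*(g - 3)*(g - 1)*(g + 5)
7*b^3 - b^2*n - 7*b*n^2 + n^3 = (-7*b + n)*(-b + n)*(b + n)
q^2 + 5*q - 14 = (q - 2)*(q + 7)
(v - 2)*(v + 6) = v^2 + 4*v - 12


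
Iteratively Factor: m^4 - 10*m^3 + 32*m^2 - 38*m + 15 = (m - 5)*(m^3 - 5*m^2 + 7*m - 3) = (m - 5)*(m - 1)*(m^2 - 4*m + 3) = (m - 5)*(m - 3)*(m - 1)*(m - 1)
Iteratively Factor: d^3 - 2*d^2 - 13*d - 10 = (d - 5)*(d^2 + 3*d + 2) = (d - 5)*(d + 2)*(d + 1)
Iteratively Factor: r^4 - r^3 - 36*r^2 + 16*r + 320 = (r + 4)*(r^3 - 5*r^2 - 16*r + 80) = (r + 4)^2*(r^2 - 9*r + 20) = (r - 4)*(r + 4)^2*(r - 5)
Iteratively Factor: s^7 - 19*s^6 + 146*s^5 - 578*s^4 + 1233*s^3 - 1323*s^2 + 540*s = (s)*(s^6 - 19*s^5 + 146*s^4 - 578*s^3 + 1233*s^2 - 1323*s + 540) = s*(s - 1)*(s^5 - 18*s^4 + 128*s^3 - 450*s^2 + 783*s - 540) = s*(s - 3)*(s - 1)*(s^4 - 15*s^3 + 83*s^2 - 201*s + 180) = s*(s - 3)^2*(s - 1)*(s^3 - 12*s^2 + 47*s - 60) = s*(s - 5)*(s - 3)^2*(s - 1)*(s^2 - 7*s + 12) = s*(s - 5)*(s - 3)^3*(s - 1)*(s - 4)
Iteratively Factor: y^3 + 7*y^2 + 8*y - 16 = (y + 4)*(y^2 + 3*y - 4) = (y + 4)^2*(y - 1)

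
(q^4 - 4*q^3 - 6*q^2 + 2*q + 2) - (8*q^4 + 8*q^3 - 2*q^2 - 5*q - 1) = -7*q^4 - 12*q^3 - 4*q^2 + 7*q + 3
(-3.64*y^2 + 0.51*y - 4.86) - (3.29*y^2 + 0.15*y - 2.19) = -6.93*y^2 + 0.36*y - 2.67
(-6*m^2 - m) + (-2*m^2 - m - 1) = -8*m^2 - 2*m - 1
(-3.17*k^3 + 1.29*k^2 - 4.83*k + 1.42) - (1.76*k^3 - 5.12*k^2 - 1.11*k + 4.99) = -4.93*k^3 + 6.41*k^2 - 3.72*k - 3.57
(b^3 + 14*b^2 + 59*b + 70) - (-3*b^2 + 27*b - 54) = b^3 + 17*b^2 + 32*b + 124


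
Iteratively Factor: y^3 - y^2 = (y)*(y^2 - y) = y^2*(y - 1)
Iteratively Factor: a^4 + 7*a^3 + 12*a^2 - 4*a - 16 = (a + 2)*(a^3 + 5*a^2 + 2*a - 8) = (a + 2)*(a + 4)*(a^2 + a - 2) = (a - 1)*(a + 2)*(a + 4)*(a + 2)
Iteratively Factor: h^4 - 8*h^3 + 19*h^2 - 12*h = (h)*(h^3 - 8*h^2 + 19*h - 12) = h*(h - 1)*(h^2 - 7*h + 12) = h*(h - 3)*(h - 1)*(h - 4)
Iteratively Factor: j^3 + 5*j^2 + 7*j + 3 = (j + 1)*(j^2 + 4*j + 3) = (j + 1)*(j + 3)*(j + 1)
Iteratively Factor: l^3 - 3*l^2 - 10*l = (l)*(l^2 - 3*l - 10) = l*(l + 2)*(l - 5)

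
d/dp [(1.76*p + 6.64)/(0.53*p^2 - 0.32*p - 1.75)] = (0.9328*p^2 - 0.5632*p - (1.06*p - 0.32)*(1.76*p + 6.64) - 3.08)/(-0.53*p^2 + 0.32*p + 1.75)^2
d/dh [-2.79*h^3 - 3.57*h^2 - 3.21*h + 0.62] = -8.37*h^2 - 7.14*h - 3.21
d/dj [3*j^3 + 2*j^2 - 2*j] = 9*j^2 + 4*j - 2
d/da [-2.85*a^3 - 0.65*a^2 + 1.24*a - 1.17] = -8.55*a^2 - 1.3*a + 1.24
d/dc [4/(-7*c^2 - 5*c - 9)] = 4*(14*c + 5)/(7*c^2 + 5*c + 9)^2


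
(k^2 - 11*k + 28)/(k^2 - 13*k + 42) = (k - 4)/(k - 6)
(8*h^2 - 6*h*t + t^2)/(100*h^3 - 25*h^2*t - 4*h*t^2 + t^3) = (-2*h + t)/(-25*h^2 + t^2)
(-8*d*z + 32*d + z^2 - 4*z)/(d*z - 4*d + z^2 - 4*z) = (-8*d + z)/(d + z)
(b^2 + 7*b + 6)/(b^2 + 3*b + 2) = (b + 6)/(b + 2)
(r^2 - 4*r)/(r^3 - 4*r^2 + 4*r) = (r - 4)/(r^2 - 4*r + 4)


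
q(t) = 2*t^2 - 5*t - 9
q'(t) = 4*t - 5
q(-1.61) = 4.23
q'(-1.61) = -11.44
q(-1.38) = 1.71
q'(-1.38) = -10.52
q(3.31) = -3.64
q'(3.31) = 8.24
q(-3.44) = 31.87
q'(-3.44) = -18.76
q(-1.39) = 1.81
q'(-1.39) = -10.56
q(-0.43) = -6.48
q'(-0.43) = -6.72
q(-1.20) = -0.12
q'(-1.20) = -9.80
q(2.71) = -7.86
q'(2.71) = 5.84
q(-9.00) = 198.00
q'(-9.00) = -41.00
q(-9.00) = 198.00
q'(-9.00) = -41.00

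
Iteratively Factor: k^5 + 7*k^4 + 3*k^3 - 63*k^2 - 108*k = (k + 3)*(k^4 + 4*k^3 - 9*k^2 - 36*k) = (k + 3)^2*(k^3 + k^2 - 12*k) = (k - 3)*(k + 3)^2*(k^2 + 4*k) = (k - 3)*(k + 3)^2*(k + 4)*(k)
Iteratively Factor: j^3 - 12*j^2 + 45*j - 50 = (j - 2)*(j^2 - 10*j + 25) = (j - 5)*(j - 2)*(j - 5)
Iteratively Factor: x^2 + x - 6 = (x + 3)*(x - 2)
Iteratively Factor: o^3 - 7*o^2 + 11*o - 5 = (o - 1)*(o^2 - 6*o + 5) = (o - 1)^2*(o - 5)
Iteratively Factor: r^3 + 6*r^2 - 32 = (r - 2)*(r^2 + 8*r + 16) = (r - 2)*(r + 4)*(r + 4)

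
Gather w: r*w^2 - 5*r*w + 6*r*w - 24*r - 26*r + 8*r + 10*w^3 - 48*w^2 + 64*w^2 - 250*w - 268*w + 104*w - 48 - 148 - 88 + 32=-42*r + 10*w^3 + w^2*(r + 16) + w*(r - 414) - 252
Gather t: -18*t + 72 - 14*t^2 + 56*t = -14*t^2 + 38*t + 72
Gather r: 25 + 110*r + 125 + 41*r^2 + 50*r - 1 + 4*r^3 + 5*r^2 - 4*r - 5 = 4*r^3 + 46*r^2 + 156*r + 144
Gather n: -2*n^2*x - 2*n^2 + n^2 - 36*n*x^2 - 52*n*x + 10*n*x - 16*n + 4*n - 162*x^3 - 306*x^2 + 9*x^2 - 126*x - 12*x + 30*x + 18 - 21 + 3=n^2*(-2*x - 1) + n*(-36*x^2 - 42*x - 12) - 162*x^3 - 297*x^2 - 108*x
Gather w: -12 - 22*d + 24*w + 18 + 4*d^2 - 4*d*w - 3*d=4*d^2 - 25*d + w*(24 - 4*d) + 6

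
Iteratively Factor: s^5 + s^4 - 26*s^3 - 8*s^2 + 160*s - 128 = (s - 4)*(s^4 + 5*s^3 - 6*s^2 - 32*s + 32) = (s - 4)*(s - 1)*(s^3 + 6*s^2 - 32) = (s - 4)*(s - 1)*(s + 4)*(s^2 + 2*s - 8) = (s - 4)*(s - 1)*(s + 4)^2*(s - 2)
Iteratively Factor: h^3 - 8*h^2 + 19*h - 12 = (h - 4)*(h^2 - 4*h + 3) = (h - 4)*(h - 1)*(h - 3)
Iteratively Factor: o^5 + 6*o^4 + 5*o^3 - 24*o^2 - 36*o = (o - 2)*(o^4 + 8*o^3 + 21*o^2 + 18*o) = (o - 2)*(o + 3)*(o^3 + 5*o^2 + 6*o) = (o - 2)*(o + 2)*(o + 3)*(o^2 + 3*o) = o*(o - 2)*(o + 2)*(o + 3)*(o + 3)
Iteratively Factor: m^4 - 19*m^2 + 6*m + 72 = (m + 4)*(m^3 - 4*m^2 - 3*m + 18) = (m - 3)*(m + 4)*(m^2 - m - 6) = (m - 3)*(m + 2)*(m + 4)*(m - 3)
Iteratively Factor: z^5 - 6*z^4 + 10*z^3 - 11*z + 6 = (z - 1)*(z^4 - 5*z^3 + 5*z^2 + 5*z - 6) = (z - 1)*(z + 1)*(z^3 - 6*z^2 + 11*z - 6) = (z - 3)*(z - 1)*(z + 1)*(z^2 - 3*z + 2) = (z - 3)*(z - 2)*(z - 1)*(z + 1)*(z - 1)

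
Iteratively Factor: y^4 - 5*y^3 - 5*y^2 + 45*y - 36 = (y + 3)*(y^3 - 8*y^2 + 19*y - 12) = (y - 1)*(y + 3)*(y^2 - 7*y + 12) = (y - 3)*(y - 1)*(y + 3)*(y - 4)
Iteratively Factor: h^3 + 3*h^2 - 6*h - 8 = (h + 1)*(h^2 + 2*h - 8) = (h - 2)*(h + 1)*(h + 4)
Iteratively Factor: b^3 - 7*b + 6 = (b - 1)*(b^2 + b - 6) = (b - 1)*(b + 3)*(b - 2)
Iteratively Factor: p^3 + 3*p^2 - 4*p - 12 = (p + 3)*(p^2 - 4) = (p - 2)*(p + 3)*(p + 2)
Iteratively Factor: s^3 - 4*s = (s + 2)*(s^2 - 2*s) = (s - 2)*(s + 2)*(s)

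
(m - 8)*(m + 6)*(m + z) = m^3 + m^2*z - 2*m^2 - 2*m*z - 48*m - 48*z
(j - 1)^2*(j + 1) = j^3 - j^2 - j + 1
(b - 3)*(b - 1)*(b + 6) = b^3 + 2*b^2 - 21*b + 18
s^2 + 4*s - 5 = (s - 1)*(s + 5)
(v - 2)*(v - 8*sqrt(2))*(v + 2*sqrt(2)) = v^3 - 6*sqrt(2)*v^2 - 2*v^2 - 32*v + 12*sqrt(2)*v + 64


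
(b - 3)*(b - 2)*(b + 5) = b^3 - 19*b + 30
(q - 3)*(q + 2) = q^2 - q - 6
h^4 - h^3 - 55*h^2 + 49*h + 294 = (h - 7)*(h - 3)*(h + 2)*(h + 7)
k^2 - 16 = (k - 4)*(k + 4)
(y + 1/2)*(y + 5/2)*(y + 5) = y^3 + 8*y^2 + 65*y/4 + 25/4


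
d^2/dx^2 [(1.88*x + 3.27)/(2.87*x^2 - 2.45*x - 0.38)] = ((-32.3736*x - 9.5578)*(-2.87*x^2 + 2.45*x + 0.38) - (1.88*x + 3.27)*(5.74*x - 2.45)*(11.48*x - 4.9))/(-2.87*x^2 + 2.45*x + 0.38)^3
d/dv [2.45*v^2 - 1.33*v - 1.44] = 4.9*v - 1.33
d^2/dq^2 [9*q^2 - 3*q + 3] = 18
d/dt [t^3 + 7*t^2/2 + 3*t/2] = 3*t^2 + 7*t + 3/2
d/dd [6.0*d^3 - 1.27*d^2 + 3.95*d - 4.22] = 18.0*d^2 - 2.54*d + 3.95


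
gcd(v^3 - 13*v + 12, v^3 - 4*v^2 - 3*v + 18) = v - 3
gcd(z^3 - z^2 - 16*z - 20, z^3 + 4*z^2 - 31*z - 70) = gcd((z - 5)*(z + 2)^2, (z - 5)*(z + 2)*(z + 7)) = z^2 - 3*z - 10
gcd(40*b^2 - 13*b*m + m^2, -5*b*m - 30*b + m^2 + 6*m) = 5*b - m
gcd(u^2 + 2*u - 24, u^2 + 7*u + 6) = u + 6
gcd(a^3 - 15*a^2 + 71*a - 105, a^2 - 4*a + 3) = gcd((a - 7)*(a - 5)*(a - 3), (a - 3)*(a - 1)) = a - 3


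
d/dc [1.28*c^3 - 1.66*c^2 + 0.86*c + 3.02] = 3.84*c^2 - 3.32*c + 0.86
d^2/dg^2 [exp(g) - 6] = exp(g)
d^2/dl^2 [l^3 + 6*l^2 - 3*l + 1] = 6*l + 12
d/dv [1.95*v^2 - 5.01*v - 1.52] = 3.9*v - 5.01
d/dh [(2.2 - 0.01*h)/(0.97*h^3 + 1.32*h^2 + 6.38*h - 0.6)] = (0.0194*h^3 - 6.3888*h^2 - 5.808*h - 14.03)/(0.9409*h^6 + 2.5608*h^5 + 14.1196*h^4 + 15.6792*h^3 + 39.1204*h^2 - 7.656*h + 0.36)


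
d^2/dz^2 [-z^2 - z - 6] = -2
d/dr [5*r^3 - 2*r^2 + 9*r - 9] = 15*r^2 - 4*r + 9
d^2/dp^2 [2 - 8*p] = 0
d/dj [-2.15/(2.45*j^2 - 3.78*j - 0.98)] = (10.535*j - 8.127)/(-2.45*j^2 + 3.78*j + 0.98)^2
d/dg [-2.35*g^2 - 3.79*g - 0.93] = -4.7*g - 3.79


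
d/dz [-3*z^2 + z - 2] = 1 - 6*z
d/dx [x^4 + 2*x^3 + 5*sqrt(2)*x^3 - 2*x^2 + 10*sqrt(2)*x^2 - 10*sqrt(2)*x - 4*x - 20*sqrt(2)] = 4*x^3 + 6*x^2 + 15*sqrt(2)*x^2 - 4*x + 20*sqrt(2)*x - 10*sqrt(2) - 4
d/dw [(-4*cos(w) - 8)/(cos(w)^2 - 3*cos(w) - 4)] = 4*(sin(w)^2 - 4*cos(w) + 1)*sin(w)/((cos(w) - 4)^2*(cos(w) + 1)^2)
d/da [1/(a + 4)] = -1/(a + 4)^2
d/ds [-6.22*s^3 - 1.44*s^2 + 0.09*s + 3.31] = -18.66*s^2 - 2.88*s + 0.09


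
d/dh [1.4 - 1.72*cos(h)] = 1.72*sin(h)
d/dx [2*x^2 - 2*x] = 4*x - 2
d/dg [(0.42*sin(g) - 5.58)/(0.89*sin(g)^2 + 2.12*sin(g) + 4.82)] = (-0.3738*sin(g)^2 + 9.9324*sin(g) + 13.854)*cos(g)/(0.7921*sin(g)^4 + 3.7736*sin(g)^3 + 13.074*sin(g)^2 + 20.4368*sin(g) + 23.2324)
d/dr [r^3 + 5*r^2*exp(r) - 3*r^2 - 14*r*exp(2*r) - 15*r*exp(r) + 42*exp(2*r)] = 5*r^2*exp(r) + 3*r^2 - 28*r*exp(2*r) - 5*r*exp(r) - 6*r + 70*exp(2*r) - 15*exp(r)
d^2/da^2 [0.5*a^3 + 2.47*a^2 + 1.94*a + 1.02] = 3.0*a + 4.94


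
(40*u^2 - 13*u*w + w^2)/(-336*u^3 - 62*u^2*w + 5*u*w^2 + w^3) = (-5*u + w)/(42*u^2 + 13*u*w + w^2)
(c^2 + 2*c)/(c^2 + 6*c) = (c + 2)/(c + 6)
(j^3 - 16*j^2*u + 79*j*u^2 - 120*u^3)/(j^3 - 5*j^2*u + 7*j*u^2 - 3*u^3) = (j^2 - 13*j*u + 40*u^2)/(j^2 - 2*j*u + u^2)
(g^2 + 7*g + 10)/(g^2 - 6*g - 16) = (g + 5)/(g - 8)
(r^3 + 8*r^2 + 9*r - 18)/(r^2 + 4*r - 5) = (r^2 + 9*r + 18)/(r + 5)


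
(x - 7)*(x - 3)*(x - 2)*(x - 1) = x^4 - 13*x^3 + 53*x^2 - 83*x + 42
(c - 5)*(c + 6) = c^2 + c - 30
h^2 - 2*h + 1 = (h - 1)^2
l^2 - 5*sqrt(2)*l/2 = l*(l - 5*sqrt(2)/2)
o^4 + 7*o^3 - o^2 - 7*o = o*(o - 1)*(o + 1)*(o + 7)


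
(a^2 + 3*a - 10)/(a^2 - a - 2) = (a + 5)/(a + 1)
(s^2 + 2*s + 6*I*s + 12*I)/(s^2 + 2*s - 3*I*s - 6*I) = (s + 6*I)/(s - 3*I)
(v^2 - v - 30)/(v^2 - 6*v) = (v + 5)/v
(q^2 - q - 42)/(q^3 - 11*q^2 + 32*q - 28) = (q + 6)/(q^2 - 4*q + 4)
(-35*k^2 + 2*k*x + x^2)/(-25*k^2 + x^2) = (7*k + x)/(5*k + x)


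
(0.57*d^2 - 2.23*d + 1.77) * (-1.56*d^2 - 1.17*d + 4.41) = -0.8892*d^4 + 2.8119*d^3 + 2.3616*d^2 - 11.9052*d + 7.8057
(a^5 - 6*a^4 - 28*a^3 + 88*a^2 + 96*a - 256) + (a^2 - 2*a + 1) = a^5 - 6*a^4 - 28*a^3 + 89*a^2 + 94*a - 255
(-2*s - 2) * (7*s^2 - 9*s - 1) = -14*s^3 + 4*s^2 + 20*s + 2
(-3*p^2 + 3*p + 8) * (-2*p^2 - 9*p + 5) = 6*p^4 + 21*p^3 - 58*p^2 - 57*p + 40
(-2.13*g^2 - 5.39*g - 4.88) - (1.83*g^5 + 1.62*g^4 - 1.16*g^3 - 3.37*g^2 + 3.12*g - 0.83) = -1.83*g^5 - 1.62*g^4 + 1.16*g^3 + 1.24*g^2 - 8.51*g - 4.05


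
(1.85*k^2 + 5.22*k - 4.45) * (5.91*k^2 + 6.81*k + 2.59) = 10.9335*k^4 + 43.4487*k^3 + 14.0402*k^2 - 16.7847*k - 11.5255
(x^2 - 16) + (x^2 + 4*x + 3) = 2*x^2 + 4*x - 13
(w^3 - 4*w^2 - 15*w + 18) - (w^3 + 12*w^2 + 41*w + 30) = -16*w^2 - 56*w - 12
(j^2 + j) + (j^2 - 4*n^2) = 2*j^2 + j - 4*n^2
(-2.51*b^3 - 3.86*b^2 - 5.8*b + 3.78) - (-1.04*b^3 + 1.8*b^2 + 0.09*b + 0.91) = -1.47*b^3 - 5.66*b^2 - 5.89*b + 2.87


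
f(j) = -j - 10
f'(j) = -1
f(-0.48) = -9.52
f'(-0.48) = -1.00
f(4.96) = -14.96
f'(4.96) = -1.00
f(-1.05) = -8.95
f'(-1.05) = -1.00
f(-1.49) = -8.51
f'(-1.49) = -1.00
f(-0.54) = -9.46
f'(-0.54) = -1.00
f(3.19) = -13.19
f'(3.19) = -1.00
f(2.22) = -12.22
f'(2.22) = -1.00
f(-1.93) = -8.07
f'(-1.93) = -1.00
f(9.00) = -19.00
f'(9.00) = -1.00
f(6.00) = -16.00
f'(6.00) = -1.00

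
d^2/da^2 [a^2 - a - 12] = 2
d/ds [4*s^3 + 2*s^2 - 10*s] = 12*s^2 + 4*s - 10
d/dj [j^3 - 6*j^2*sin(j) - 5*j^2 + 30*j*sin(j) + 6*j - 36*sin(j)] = -6*j^2*cos(j) + 3*j^2 - 12*j*sin(j) + 30*j*cos(j) - 10*j + 30*sin(j) - 36*cos(j) + 6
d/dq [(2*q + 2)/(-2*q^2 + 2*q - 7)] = 2*(2*q^2 + 4*q - 9)/(4*q^4 - 8*q^3 + 32*q^2 - 28*q + 49)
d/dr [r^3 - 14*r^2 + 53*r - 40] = 3*r^2 - 28*r + 53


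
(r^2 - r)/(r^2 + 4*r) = (r - 1)/(r + 4)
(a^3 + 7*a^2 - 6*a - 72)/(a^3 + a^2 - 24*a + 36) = (a + 4)/(a - 2)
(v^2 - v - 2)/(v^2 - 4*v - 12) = (-v^2 + v + 2)/(-v^2 + 4*v + 12)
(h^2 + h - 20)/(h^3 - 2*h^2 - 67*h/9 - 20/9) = 9*(h + 5)/(9*h^2 + 18*h + 5)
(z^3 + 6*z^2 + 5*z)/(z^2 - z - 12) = z*(z^2 + 6*z + 5)/(z^2 - z - 12)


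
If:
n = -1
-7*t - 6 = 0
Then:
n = -1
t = -6/7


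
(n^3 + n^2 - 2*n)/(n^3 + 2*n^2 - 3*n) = (n + 2)/(n + 3)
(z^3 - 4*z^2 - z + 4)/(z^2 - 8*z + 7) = (z^2 - 3*z - 4)/(z - 7)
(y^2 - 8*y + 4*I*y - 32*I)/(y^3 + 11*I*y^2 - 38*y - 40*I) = (y - 8)/(y^2 + 7*I*y - 10)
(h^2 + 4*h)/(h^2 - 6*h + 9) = h*(h + 4)/(h^2 - 6*h + 9)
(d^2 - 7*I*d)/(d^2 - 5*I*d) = (d - 7*I)/(d - 5*I)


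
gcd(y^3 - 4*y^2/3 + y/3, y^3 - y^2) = y^2 - y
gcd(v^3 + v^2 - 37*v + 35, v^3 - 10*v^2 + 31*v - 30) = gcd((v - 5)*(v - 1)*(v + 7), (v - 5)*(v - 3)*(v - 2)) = v - 5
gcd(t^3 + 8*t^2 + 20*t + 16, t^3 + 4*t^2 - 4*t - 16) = t^2 + 6*t + 8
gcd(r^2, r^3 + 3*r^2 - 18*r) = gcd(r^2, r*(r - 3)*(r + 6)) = r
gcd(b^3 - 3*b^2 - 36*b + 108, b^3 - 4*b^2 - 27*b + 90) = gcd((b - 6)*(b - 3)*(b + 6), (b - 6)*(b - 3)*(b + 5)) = b^2 - 9*b + 18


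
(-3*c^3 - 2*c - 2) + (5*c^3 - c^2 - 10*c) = 2*c^3 - c^2 - 12*c - 2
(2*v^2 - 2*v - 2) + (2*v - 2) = 2*v^2 - 4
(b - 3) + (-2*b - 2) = -b - 5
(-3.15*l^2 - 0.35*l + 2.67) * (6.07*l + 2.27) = -19.1205*l^3 - 9.275*l^2 + 15.4124*l + 6.0609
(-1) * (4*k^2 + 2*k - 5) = -4*k^2 - 2*k + 5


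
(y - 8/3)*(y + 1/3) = y^2 - 7*y/3 - 8/9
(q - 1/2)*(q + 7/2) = q^2 + 3*q - 7/4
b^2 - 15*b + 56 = (b - 8)*(b - 7)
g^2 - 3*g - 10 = (g - 5)*(g + 2)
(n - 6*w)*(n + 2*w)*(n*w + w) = n^3*w - 4*n^2*w^2 + n^2*w - 12*n*w^3 - 4*n*w^2 - 12*w^3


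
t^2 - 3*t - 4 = (t - 4)*(t + 1)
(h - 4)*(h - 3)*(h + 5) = h^3 - 2*h^2 - 23*h + 60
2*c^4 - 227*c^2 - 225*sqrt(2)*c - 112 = (c - 8*sqrt(2))*(c + 7*sqrt(2))*(sqrt(2)*c + 1)^2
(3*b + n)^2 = 9*b^2 + 6*b*n + n^2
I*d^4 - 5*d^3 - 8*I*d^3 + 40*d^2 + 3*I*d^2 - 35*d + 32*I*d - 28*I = (d - 7)*(d + I)*(d + 4*I)*(I*d - I)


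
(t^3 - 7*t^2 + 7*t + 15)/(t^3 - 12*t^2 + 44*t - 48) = (t^3 - 7*t^2 + 7*t + 15)/(t^3 - 12*t^2 + 44*t - 48)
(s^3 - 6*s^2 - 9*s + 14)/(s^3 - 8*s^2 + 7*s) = (s + 2)/s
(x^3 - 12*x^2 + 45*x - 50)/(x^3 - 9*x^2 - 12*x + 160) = (x^2 - 7*x + 10)/(x^2 - 4*x - 32)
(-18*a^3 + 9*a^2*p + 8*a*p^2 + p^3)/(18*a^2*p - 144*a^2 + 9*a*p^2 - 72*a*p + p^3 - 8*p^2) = (-a + p)/(p - 8)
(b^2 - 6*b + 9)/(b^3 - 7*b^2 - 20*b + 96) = (b - 3)/(b^2 - 4*b - 32)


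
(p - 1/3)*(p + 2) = p^2 + 5*p/3 - 2/3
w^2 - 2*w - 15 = (w - 5)*(w + 3)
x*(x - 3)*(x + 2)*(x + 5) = x^4 + 4*x^3 - 11*x^2 - 30*x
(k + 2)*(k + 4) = k^2 + 6*k + 8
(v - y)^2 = v^2 - 2*v*y + y^2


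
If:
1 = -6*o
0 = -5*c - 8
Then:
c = -8/5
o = -1/6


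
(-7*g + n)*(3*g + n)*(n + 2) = -21*g^2*n - 42*g^2 - 4*g*n^2 - 8*g*n + n^3 + 2*n^2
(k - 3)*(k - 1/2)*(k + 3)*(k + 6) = k^4 + 11*k^3/2 - 12*k^2 - 99*k/2 + 27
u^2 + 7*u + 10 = (u + 2)*(u + 5)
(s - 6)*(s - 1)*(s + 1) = s^3 - 6*s^2 - s + 6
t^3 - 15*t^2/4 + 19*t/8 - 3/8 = (t - 3)*(t - 1/2)*(t - 1/4)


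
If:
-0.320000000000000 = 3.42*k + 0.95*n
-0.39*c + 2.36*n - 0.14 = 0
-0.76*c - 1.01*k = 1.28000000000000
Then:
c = -1.64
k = -0.03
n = -0.21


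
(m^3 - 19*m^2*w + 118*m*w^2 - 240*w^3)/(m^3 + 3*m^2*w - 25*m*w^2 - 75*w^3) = (m^2 - 14*m*w + 48*w^2)/(m^2 + 8*m*w + 15*w^2)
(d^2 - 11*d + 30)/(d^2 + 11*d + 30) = (d^2 - 11*d + 30)/(d^2 + 11*d + 30)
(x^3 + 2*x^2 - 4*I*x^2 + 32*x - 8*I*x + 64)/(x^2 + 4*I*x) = x + 2 - 8*I - 16*I/x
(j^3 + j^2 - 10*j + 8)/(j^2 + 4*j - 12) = (j^2 + 3*j - 4)/(j + 6)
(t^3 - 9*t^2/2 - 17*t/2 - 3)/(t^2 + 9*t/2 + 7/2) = (2*t^2 - 11*t - 6)/(2*t + 7)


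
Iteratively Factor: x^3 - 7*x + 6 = (x - 2)*(x^2 + 2*x - 3) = (x - 2)*(x + 3)*(x - 1)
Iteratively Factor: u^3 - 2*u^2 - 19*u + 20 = (u + 4)*(u^2 - 6*u + 5) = (u - 5)*(u + 4)*(u - 1)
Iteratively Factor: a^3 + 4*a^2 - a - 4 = (a - 1)*(a^2 + 5*a + 4) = (a - 1)*(a + 1)*(a + 4)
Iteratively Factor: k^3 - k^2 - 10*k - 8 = (k + 1)*(k^2 - 2*k - 8) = (k + 1)*(k + 2)*(k - 4)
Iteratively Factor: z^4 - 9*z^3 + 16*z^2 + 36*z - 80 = (z - 4)*(z^3 - 5*z^2 - 4*z + 20) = (z - 4)*(z - 2)*(z^2 - 3*z - 10) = (z - 5)*(z - 4)*(z - 2)*(z + 2)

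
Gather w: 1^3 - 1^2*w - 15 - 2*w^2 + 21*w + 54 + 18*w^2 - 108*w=16*w^2 - 88*w + 40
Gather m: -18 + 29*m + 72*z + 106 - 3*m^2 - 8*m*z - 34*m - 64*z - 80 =-3*m^2 + m*(-8*z - 5) + 8*z + 8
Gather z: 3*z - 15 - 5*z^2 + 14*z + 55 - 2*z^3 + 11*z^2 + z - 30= -2*z^3 + 6*z^2 + 18*z + 10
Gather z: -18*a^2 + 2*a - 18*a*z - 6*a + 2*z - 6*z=-18*a^2 - 4*a + z*(-18*a - 4)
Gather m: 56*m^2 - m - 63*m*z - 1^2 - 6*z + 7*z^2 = 56*m^2 + m*(-63*z - 1) + 7*z^2 - 6*z - 1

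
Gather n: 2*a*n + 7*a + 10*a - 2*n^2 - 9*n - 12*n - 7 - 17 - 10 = 17*a - 2*n^2 + n*(2*a - 21) - 34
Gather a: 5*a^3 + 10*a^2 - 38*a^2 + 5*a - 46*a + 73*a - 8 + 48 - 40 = 5*a^3 - 28*a^2 + 32*a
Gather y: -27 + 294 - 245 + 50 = 72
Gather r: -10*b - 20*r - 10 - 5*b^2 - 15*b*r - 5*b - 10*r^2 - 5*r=-5*b^2 - 15*b - 10*r^2 + r*(-15*b - 25) - 10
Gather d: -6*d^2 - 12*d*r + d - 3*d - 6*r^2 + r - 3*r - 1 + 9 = -6*d^2 + d*(-12*r - 2) - 6*r^2 - 2*r + 8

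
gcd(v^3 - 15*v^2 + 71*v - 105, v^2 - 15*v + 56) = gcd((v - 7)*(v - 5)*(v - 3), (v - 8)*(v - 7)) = v - 7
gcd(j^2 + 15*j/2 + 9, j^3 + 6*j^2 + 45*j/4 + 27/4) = j + 3/2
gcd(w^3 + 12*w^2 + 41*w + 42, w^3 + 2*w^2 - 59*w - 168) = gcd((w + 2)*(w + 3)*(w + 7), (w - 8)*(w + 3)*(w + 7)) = w^2 + 10*w + 21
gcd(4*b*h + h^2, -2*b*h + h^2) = h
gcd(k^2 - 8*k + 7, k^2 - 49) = k - 7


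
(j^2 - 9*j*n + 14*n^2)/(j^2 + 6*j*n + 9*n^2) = (j^2 - 9*j*n + 14*n^2)/(j^2 + 6*j*n + 9*n^2)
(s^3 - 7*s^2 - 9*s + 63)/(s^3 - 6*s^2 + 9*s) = (s^2 - 4*s - 21)/(s*(s - 3))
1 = 1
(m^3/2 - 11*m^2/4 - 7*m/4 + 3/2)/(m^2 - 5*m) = (2*m^3 - 11*m^2 - 7*m + 6)/(4*m*(m - 5))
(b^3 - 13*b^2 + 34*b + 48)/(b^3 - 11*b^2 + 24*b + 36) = (b - 8)/(b - 6)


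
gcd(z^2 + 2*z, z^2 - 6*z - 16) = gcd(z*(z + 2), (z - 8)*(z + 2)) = z + 2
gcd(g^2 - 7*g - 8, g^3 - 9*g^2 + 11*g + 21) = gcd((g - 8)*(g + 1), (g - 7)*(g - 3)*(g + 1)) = g + 1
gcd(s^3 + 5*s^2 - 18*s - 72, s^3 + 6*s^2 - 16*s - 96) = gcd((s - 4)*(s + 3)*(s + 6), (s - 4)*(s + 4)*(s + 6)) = s^2 + 2*s - 24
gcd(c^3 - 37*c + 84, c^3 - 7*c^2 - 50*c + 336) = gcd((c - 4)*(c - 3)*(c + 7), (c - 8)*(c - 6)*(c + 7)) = c + 7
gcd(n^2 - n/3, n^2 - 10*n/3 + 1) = n - 1/3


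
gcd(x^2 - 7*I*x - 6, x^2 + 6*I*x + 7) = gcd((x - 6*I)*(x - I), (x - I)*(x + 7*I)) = x - I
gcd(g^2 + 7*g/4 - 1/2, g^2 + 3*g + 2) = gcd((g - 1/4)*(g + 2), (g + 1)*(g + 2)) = g + 2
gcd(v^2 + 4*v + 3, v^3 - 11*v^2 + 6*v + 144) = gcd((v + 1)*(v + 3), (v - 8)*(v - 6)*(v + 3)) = v + 3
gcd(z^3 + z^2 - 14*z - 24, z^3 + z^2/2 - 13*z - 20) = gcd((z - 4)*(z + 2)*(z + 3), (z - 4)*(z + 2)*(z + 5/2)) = z^2 - 2*z - 8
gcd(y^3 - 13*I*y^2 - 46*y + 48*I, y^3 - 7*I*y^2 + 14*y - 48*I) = y^2 - 10*I*y - 16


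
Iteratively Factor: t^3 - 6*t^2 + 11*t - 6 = (t - 2)*(t^2 - 4*t + 3) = (t - 2)*(t - 1)*(t - 3)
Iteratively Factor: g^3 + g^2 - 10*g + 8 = (g - 2)*(g^2 + 3*g - 4) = (g - 2)*(g + 4)*(g - 1)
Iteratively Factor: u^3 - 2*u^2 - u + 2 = (u - 2)*(u^2 - 1) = (u - 2)*(u - 1)*(u + 1)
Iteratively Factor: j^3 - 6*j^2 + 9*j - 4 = (j - 1)*(j^2 - 5*j + 4) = (j - 4)*(j - 1)*(j - 1)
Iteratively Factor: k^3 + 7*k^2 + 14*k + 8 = (k + 1)*(k^2 + 6*k + 8) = (k + 1)*(k + 2)*(k + 4)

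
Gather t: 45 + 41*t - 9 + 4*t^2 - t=4*t^2 + 40*t + 36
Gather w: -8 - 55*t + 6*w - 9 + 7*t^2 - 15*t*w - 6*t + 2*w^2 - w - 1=7*t^2 - 61*t + 2*w^2 + w*(5 - 15*t) - 18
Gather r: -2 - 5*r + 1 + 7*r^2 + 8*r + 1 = 7*r^2 + 3*r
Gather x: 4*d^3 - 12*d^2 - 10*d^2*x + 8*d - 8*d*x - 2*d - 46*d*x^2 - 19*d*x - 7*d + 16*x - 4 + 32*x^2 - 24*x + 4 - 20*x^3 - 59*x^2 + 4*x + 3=4*d^3 - 12*d^2 - d - 20*x^3 + x^2*(-46*d - 27) + x*(-10*d^2 - 27*d - 4) + 3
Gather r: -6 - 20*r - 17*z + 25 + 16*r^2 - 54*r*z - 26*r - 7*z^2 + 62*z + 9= 16*r^2 + r*(-54*z - 46) - 7*z^2 + 45*z + 28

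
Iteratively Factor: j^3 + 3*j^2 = (j)*(j^2 + 3*j) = j^2*(j + 3)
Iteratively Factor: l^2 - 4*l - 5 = (l + 1)*(l - 5)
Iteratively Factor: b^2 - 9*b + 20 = (b - 5)*(b - 4)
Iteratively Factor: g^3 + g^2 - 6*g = (g)*(g^2 + g - 6) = g*(g - 2)*(g + 3)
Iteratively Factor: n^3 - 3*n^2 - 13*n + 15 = (n + 3)*(n^2 - 6*n + 5) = (n - 5)*(n + 3)*(n - 1)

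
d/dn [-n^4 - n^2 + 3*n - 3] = -4*n^3 - 2*n + 3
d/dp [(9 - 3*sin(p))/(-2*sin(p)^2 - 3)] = 3*(12*sin(p) + cos(2*p) + 2)*cos(p)/(4 - cos(2*p))^2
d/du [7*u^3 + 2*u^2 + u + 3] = 21*u^2 + 4*u + 1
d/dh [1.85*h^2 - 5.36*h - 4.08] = 3.7*h - 5.36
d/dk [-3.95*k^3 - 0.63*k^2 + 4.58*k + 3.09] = -11.85*k^2 - 1.26*k + 4.58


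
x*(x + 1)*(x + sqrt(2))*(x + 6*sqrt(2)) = x^4 + x^3 + 7*sqrt(2)*x^3 + 7*sqrt(2)*x^2 + 12*x^2 + 12*x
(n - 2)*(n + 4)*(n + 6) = n^3 + 8*n^2 + 4*n - 48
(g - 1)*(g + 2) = g^2 + g - 2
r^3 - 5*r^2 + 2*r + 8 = (r - 4)*(r - 2)*(r + 1)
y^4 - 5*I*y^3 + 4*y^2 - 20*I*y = y*(y - 5*I)*(y - 2*I)*(y + 2*I)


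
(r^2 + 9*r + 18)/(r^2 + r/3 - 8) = 3*(r + 6)/(3*r - 8)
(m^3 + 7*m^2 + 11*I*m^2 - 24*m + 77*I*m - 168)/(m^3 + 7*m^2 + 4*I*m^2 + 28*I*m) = (m^2 + 11*I*m - 24)/(m*(m + 4*I))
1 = 1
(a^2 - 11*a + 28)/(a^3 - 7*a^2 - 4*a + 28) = (a - 4)/(a^2 - 4)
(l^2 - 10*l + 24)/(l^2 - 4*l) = (l - 6)/l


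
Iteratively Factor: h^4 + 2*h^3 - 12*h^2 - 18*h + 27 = (h - 3)*(h^3 + 5*h^2 + 3*h - 9) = (h - 3)*(h + 3)*(h^2 + 2*h - 3) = (h - 3)*(h - 1)*(h + 3)*(h + 3)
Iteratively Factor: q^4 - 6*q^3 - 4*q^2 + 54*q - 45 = (q - 5)*(q^3 - q^2 - 9*q + 9) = (q - 5)*(q - 1)*(q^2 - 9) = (q - 5)*(q - 1)*(q + 3)*(q - 3)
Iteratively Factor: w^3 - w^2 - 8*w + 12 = (w + 3)*(w^2 - 4*w + 4) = (w - 2)*(w + 3)*(w - 2)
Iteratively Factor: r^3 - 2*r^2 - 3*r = (r - 3)*(r^2 + r) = r*(r - 3)*(r + 1)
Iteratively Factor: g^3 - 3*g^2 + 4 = (g - 2)*(g^2 - g - 2) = (g - 2)*(g + 1)*(g - 2)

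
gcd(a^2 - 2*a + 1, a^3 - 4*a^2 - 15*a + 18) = a - 1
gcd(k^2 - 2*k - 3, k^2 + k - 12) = k - 3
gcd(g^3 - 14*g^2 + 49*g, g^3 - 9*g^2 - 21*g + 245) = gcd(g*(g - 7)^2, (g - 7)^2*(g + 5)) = g^2 - 14*g + 49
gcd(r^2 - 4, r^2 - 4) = r^2 - 4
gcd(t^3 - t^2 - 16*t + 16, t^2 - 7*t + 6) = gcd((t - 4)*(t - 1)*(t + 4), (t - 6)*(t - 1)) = t - 1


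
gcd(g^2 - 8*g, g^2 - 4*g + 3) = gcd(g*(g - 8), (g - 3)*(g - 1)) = 1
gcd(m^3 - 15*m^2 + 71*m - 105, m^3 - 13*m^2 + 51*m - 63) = m^2 - 10*m + 21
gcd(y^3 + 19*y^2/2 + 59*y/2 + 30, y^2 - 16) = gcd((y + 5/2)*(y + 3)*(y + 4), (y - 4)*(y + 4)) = y + 4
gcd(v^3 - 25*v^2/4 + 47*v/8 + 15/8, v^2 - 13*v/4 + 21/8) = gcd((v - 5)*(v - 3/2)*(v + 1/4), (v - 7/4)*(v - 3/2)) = v - 3/2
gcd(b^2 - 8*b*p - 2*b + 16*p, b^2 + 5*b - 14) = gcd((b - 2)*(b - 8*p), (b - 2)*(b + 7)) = b - 2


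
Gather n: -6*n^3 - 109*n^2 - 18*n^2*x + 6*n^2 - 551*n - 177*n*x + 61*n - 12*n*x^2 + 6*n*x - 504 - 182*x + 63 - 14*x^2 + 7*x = -6*n^3 + n^2*(-18*x - 103) + n*(-12*x^2 - 171*x - 490) - 14*x^2 - 175*x - 441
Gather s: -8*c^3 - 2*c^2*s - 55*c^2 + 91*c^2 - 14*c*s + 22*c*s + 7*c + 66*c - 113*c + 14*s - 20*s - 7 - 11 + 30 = -8*c^3 + 36*c^2 - 40*c + s*(-2*c^2 + 8*c - 6) + 12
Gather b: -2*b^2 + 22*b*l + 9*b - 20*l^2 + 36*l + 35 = -2*b^2 + b*(22*l + 9) - 20*l^2 + 36*l + 35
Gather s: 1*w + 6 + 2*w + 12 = 3*w + 18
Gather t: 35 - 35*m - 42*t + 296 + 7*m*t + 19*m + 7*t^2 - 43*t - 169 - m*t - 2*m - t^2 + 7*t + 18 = -18*m + 6*t^2 + t*(6*m - 78) + 180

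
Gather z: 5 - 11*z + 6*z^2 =6*z^2 - 11*z + 5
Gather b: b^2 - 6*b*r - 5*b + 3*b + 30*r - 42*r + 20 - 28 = b^2 + b*(-6*r - 2) - 12*r - 8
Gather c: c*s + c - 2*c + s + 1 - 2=c*(s - 1) + s - 1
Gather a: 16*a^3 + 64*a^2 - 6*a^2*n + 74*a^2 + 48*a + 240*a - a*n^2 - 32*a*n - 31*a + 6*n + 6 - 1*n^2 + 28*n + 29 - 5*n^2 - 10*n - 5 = 16*a^3 + a^2*(138 - 6*n) + a*(-n^2 - 32*n + 257) - 6*n^2 + 24*n + 30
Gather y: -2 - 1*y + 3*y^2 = 3*y^2 - y - 2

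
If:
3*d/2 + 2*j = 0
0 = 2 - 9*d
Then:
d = 2/9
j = -1/6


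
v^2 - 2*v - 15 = (v - 5)*(v + 3)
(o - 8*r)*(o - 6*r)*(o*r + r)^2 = o^4*r^2 - 14*o^3*r^3 + 2*o^3*r^2 + 48*o^2*r^4 - 28*o^2*r^3 + o^2*r^2 + 96*o*r^4 - 14*o*r^3 + 48*r^4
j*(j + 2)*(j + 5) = j^3 + 7*j^2 + 10*j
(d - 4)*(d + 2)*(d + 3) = d^3 + d^2 - 14*d - 24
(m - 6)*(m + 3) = m^2 - 3*m - 18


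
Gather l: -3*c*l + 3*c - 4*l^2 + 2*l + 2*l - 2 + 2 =3*c - 4*l^2 + l*(4 - 3*c)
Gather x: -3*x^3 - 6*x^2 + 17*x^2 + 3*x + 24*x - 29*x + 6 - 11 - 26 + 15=-3*x^3 + 11*x^2 - 2*x - 16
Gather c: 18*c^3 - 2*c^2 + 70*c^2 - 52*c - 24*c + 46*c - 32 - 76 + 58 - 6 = 18*c^3 + 68*c^2 - 30*c - 56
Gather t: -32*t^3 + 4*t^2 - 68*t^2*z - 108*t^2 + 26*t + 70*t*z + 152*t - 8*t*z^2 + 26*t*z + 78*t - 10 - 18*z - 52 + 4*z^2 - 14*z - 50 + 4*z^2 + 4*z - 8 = -32*t^3 + t^2*(-68*z - 104) + t*(-8*z^2 + 96*z + 256) + 8*z^2 - 28*z - 120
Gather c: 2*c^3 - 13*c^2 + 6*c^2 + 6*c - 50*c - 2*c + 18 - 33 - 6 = 2*c^3 - 7*c^2 - 46*c - 21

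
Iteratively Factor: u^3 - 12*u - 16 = (u + 2)*(u^2 - 2*u - 8) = (u - 4)*(u + 2)*(u + 2)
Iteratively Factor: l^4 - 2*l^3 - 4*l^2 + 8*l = (l)*(l^3 - 2*l^2 - 4*l + 8) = l*(l - 2)*(l^2 - 4) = l*(l - 2)^2*(l + 2)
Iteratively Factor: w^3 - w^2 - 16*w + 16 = (w - 4)*(w^2 + 3*w - 4) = (w - 4)*(w - 1)*(w + 4)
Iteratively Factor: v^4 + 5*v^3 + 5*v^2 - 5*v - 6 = (v + 1)*(v^3 + 4*v^2 + v - 6) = (v + 1)*(v + 3)*(v^2 + v - 2) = (v - 1)*(v + 1)*(v + 3)*(v + 2)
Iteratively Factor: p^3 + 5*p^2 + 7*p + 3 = (p + 3)*(p^2 + 2*p + 1) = (p + 1)*(p + 3)*(p + 1)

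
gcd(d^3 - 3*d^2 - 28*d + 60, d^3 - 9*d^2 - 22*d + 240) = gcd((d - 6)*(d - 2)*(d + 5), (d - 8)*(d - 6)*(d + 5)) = d^2 - d - 30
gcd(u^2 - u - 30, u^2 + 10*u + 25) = u + 5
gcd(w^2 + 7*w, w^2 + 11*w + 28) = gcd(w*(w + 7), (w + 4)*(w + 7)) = w + 7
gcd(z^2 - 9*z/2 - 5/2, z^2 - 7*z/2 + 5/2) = 1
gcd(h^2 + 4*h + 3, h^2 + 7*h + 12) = h + 3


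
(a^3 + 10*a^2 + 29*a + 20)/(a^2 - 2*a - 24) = (a^2 + 6*a + 5)/(a - 6)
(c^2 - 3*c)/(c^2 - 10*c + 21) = c/(c - 7)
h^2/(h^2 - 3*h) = h/(h - 3)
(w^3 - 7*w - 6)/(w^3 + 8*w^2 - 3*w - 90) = (w^2 + 3*w + 2)/(w^2 + 11*w + 30)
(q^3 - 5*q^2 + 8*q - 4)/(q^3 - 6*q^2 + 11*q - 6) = (q - 2)/(q - 3)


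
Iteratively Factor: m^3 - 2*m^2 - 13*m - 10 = (m - 5)*(m^2 + 3*m + 2) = (m - 5)*(m + 1)*(m + 2)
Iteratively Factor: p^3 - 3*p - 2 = (p + 1)*(p^2 - p - 2) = (p - 2)*(p + 1)*(p + 1)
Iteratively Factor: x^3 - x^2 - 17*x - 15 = (x - 5)*(x^2 + 4*x + 3) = (x - 5)*(x + 1)*(x + 3)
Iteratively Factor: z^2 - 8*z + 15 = (z - 3)*(z - 5)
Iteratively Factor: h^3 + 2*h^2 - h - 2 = (h + 1)*(h^2 + h - 2) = (h - 1)*(h + 1)*(h + 2)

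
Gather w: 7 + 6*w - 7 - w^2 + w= -w^2 + 7*w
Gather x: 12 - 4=8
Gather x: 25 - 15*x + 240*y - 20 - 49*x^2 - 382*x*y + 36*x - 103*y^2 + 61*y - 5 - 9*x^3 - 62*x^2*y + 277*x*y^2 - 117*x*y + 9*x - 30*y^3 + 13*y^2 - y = -9*x^3 + x^2*(-62*y - 49) + x*(277*y^2 - 499*y + 30) - 30*y^3 - 90*y^2 + 300*y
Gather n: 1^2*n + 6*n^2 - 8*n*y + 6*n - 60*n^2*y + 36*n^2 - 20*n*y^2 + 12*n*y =n^2*(42 - 60*y) + n*(-20*y^2 + 4*y + 7)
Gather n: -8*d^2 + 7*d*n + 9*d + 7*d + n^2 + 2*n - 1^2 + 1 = -8*d^2 + 16*d + n^2 + n*(7*d + 2)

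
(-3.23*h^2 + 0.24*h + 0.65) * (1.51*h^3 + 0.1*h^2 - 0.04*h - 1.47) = -4.8773*h^5 + 0.0394*h^4 + 1.1347*h^3 + 4.8035*h^2 - 0.3788*h - 0.9555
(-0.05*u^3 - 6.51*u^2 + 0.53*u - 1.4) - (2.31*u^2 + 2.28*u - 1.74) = -0.05*u^3 - 8.82*u^2 - 1.75*u + 0.34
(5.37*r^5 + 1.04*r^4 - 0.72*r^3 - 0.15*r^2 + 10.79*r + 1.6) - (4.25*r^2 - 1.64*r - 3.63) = 5.37*r^5 + 1.04*r^4 - 0.72*r^3 - 4.4*r^2 + 12.43*r + 5.23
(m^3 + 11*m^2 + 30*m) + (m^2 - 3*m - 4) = m^3 + 12*m^2 + 27*m - 4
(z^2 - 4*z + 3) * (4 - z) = -z^3 + 8*z^2 - 19*z + 12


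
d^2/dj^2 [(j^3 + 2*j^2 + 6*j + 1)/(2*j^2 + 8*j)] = (14*j^3 + 3*j^2 + 12*j + 16)/(j^3*(j^3 + 12*j^2 + 48*j + 64))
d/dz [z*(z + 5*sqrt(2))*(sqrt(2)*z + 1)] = 3*sqrt(2)*z^2 + 22*z + 5*sqrt(2)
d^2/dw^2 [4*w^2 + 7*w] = 8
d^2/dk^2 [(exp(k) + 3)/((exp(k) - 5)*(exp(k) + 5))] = (exp(4*k) + 12*exp(3*k) + 150*exp(2*k) + 300*exp(k) + 625)*exp(k)/(exp(6*k) - 75*exp(4*k) + 1875*exp(2*k) - 15625)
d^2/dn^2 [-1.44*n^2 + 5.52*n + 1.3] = -2.88000000000000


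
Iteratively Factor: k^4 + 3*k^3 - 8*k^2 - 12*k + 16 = (k + 4)*(k^3 - k^2 - 4*k + 4) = (k + 2)*(k + 4)*(k^2 - 3*k + 2) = (k - 2)*(k + 2)*(k + 4)*(k - 1)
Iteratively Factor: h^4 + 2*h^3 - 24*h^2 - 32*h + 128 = (h + 4)*(h^3 - 2*h^2 - 16*h + 32) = (h - 2)*(h + 4)*(h^2 - 16) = (h - 4)*(h - 2)*(h + 4)*(h + 4)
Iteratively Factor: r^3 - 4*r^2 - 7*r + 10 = (r + 2)*(r^2 - 6*r + 5) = (r - 5)*(r + 2)*(r - 1)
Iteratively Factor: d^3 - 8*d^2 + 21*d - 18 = (d - 3)*(d^2 - 5*d + 6) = (d - 3)*(d - 2)*(d - 3)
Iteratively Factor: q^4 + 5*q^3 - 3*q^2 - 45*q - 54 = (q + 3)*(q^3 + 2*q^2 - 9*q - 18) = (q + 2)*(q + 3)*(q^2 - 9) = (q - 3)*(q + 2)*(q + 3)*(q + 3)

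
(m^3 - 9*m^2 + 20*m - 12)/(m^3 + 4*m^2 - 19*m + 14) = (m - 6)/(m + 7)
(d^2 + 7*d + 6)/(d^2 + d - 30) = (d + 1)/(d - 5)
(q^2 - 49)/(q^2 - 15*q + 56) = (q + 7)/(q - 8)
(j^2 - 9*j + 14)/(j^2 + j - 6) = (j - 7)/(j + 3)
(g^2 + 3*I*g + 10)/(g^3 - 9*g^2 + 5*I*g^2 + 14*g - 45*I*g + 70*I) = (g - 2*I)/(g^2 - 9*g + 14)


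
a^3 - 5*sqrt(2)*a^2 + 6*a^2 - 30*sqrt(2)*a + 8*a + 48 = (a + 6)*(a - 4*sqrt(2))*(a - sqrt(2))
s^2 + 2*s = s*(s + 2)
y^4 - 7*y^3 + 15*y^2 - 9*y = y*(y - 3)^2*(y - 1)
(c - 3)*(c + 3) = c^2 - 9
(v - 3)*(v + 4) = v^2 + v - 12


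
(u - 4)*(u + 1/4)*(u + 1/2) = u^3 - 13*u^2/4 - 23*u/8 - 1/2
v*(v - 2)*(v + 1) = v^3 - v^2 - 2*v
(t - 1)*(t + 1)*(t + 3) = t^3 + 3*t^2 - t - 3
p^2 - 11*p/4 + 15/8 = (p - 3/2)*(p - 5/4)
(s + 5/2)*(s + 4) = s^2 + 13*s/2 + 10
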